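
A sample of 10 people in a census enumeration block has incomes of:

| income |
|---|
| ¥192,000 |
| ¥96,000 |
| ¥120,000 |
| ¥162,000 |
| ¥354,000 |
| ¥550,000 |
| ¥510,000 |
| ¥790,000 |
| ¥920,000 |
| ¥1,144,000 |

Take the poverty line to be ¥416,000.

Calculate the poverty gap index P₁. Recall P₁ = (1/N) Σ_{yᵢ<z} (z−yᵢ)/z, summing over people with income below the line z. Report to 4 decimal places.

Below z: ¥96,000, ¥120,000, ¥162,000, ¥192,000, ¥354,000 (q = 5 of N = 10).
Normalized shortfalls: (416000−96000)/416000 = 0.7692; (416000−120000)/416000 = 0.7115; (416000−162000)/416000 = 0.6106; (416000−192000)/416000 = 0.5385; (416000−354000)/416000 = 0.1490.
Sum of shortfalls = 2.778846; P₁ averages over all N: 2.778846 / 10 = 0.2779.

0.2779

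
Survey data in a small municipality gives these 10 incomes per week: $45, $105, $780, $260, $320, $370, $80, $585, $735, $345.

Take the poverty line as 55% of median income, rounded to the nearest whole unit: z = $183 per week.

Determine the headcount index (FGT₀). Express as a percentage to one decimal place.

30.0%

3 of the 10 people have income below $183.
H = 3/10 = 30.0%.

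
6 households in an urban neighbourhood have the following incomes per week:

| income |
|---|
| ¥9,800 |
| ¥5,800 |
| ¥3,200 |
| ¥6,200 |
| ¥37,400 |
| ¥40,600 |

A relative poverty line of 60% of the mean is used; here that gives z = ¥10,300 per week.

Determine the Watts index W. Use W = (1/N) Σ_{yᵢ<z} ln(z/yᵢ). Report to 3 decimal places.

0.383

Incomes under z: ¥3,200, ¥5,800, ¥6,200, ¥9,800 (q = 4 of N = 6).
Log gaps: ln(10300/3200) = 1.1690; ln(10300/5800) = 0.5743; ln(10300/6200) = 0.5076; ln(10300/9800) = 0.0498.
W = 2.300635 / 6 = 0.383.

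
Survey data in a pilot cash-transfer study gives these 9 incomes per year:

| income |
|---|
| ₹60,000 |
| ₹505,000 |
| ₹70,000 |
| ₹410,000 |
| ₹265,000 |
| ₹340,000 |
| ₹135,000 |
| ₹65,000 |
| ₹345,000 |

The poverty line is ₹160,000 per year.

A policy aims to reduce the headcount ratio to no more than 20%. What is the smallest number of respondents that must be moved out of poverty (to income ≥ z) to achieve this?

Currently q = 4 of N = 9 are below the line (H = 0.444).
A headcount ratio of at most 20% allows at most ⌊0.20 × 9⌋ = 1 poor respondents.
So at least 4 − 1 = 3 must be lifted.

3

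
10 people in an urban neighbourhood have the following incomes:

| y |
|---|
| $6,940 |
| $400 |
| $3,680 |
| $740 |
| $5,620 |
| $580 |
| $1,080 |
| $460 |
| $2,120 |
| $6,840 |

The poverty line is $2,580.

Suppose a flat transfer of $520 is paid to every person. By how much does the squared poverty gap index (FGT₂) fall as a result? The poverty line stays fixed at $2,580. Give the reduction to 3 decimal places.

0.133

Before: below the line — $400, $460, $580, $740, $1,080, $2,120; squared poverty gap index (FGT₂) = 0.28685.
After the $520 transfer: below the line — $920, $980, $1,100, $1,260, $1,600; squared poverty gap index (FGT₂) = 0.15337.
Reduction = 0.28685 − 0.15337 = 0.133.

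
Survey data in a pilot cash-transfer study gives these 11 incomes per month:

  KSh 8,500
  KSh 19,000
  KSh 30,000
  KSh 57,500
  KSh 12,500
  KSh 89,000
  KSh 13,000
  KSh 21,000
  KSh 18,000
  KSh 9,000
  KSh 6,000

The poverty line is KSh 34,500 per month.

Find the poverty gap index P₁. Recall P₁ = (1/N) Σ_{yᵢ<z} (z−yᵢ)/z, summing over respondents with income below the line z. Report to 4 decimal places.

0.4572

Below z: KSh 6,000, KSh 8,500, KSh 9,000, KSh 12,500, KSh 13,000, KSh 18,000, KSh 19,000, KSh 21,000, KSh 30,000 (q = 9 of N = 11).
Normalized shortfalls: (34500−6000)/34500 = 0.8261; (34500−8500)/34500 = 0.7536; (34500−9000)/34500 = 0.7391; (34500−12500)/34500 = 0.6377; (34500−13000)/34500 = 0.6232; (34500−18000)/34500 = 0.4783; (34500−19000)/34500 = 0.4493; (34500−21000)/34500 = 0.3913; (34500−30000)/34500 = 0.1304.
Sum of shortfalls = 5.028986; P₁ averages over all N: 5.028986 / 11 = 0.4572.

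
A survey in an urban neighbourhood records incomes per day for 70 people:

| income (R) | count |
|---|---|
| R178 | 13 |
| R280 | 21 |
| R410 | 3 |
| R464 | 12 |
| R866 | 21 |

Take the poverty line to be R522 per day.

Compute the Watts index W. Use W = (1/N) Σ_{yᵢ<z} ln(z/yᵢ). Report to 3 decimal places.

0.417

Poor units: 13×R178, 21×R280, 3×R410, 12×R464 (q = 49 of N = 70).
Log shortfalls: ln(522/178) = 1.0759 (×13); ln(522/280) = 0.6229 (×21); ln(522/410) = 0.2415 (×3); ln(522/464) = 0.1178 (×12).
W = 29.204858 / 70 = 0.417.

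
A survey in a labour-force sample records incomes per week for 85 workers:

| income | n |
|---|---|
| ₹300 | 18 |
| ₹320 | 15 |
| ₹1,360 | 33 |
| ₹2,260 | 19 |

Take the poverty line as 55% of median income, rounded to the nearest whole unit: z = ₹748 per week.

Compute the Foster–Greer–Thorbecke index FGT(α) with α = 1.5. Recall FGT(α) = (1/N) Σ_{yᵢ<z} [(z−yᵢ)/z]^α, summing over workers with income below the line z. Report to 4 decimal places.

0.1745

Poor units: 18×₹300, 15×₹320 (q = 33 of N = 85).
Gap ratios (z−y)/z: (748−300)/748 = 0.5989 (×18); (748−320)/748 = 0.5722 (×15).
Raised to α = 1.5: 0.46352 (×18); 0.43283 (×15).
Sum = 14.835675; FGT(1.5) = 14.835675 / 85 = 0.1745.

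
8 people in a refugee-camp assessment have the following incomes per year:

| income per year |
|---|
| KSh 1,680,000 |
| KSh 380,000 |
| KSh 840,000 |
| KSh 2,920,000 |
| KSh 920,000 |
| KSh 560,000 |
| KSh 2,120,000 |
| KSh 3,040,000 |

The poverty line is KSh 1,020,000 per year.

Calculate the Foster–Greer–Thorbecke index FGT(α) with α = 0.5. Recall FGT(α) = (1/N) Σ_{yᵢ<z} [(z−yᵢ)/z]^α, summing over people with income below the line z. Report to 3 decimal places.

0.275

Poor units: KSh 380,000, KSh 560,000, KSh 840,000, KSh 920,000 (q = 4 of N = 8).
Normalized shortfalls: (1020000−380000)/1020000 = 0.6275; (1020000−560000)/1020000 = 0.4510; (1020000−840000)/1020000 = 0.1765; (1020000−920000)/1020000 = 0.0980.
Raised to α = 0.5: 0.79212; 0.67155; 0.42008; 0.31311.
Sum = 2.196865; FGT(0.5) = 2.196865 / 8 = 0.275.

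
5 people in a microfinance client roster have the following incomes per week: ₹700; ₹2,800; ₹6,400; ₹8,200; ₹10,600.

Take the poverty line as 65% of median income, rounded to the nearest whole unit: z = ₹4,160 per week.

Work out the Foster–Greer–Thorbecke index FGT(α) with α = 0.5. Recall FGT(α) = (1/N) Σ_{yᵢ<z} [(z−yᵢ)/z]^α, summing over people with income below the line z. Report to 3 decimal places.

0.297

Poor units: ₹700, ₹2,800 (q = 2 of N = 5).
Relative gaps: (4160−700)/4160 = 0.8317; (4160−2800)/4160 = 0.3269.
Raised to α = 0.5: 0.91199; 0.57177.
Sum = 1.483765; FGT(0.5) = 1.483765 / 5 = 0.297.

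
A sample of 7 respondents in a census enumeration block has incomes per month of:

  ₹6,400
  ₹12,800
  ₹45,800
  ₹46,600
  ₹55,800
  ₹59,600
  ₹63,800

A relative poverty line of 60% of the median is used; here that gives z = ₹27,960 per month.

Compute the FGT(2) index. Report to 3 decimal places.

0.127

Incomes under z: ₹6,400, ₹12,800 (q = 2 of N = 7).
Shortfall ratios: (27960−6400)/27960 = 0.7711; (27960−12800)/27960 = 0.5422.
Squared: 0.5946; 0.2940.
Sum = 0.888582; P₂ = 0.888582 / 7 = 0.127.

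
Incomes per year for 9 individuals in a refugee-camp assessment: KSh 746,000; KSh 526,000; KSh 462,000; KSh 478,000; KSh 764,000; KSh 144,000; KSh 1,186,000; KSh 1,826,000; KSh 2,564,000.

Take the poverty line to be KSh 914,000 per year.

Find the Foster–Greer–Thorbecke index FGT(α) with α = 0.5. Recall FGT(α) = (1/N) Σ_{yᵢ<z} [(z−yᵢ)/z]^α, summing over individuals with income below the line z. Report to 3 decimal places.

Below z: KSh 144,000, KSh 462,000, KSh 478,000, KSh 526,000, KSh 746,000, KSh 764,000 (q = 6 of N = 9).
Normalized shortfalls: (914000−144000)/914000 = 0.8425; (914000−462000)/914000 = 0.4945; (914000−478000)/914000 = 0.4770; (914000−526000)/914000 = 0.4245; (914000−746000)/914000 = 0.1838; (914000−764000)/914000 = 0.1641.
Raised to α = 0.5: 0.91785; 0.70323; 0.69067; 0.65154; 0.42873; 0.40511.
Sum = 3.797128; FGT(0.5) = 3.797128 / 9 = 0.422.

0.422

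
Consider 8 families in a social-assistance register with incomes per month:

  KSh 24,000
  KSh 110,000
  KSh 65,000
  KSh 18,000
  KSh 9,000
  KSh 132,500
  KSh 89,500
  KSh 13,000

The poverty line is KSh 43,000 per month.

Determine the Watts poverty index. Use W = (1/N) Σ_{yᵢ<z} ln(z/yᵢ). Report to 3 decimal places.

Poor units: KSh 9,000, KSh 13,000, KSh 18,000, KSh 24,000 (q = 4 of N = 8).
Log gaps: ln(43000/9000) = 1.5640; ln(43000/13000) = 1.1963; ln(43000/18000) = 0.8708; ln(43000/24000) = 0.5831.
W = 4.214201 / 8 = 0.527.

0.527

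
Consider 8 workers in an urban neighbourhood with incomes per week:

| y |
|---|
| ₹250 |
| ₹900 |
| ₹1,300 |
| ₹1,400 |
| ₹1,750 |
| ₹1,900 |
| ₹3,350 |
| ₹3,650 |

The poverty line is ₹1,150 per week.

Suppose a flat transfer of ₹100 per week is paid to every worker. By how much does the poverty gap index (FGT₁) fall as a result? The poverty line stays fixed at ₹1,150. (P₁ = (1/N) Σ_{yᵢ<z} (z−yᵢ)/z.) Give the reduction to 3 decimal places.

Before: below the line — ₹250, ₹900; poverty gap index (FGT₁) = 0.12500.
After the ₹100 transfer: below the line — ₹350, ₹1,000; poverty gap index (FGT₁) = 0.10326.
Reduction = 0.12500 − 0.10326 = 0.022.

0.022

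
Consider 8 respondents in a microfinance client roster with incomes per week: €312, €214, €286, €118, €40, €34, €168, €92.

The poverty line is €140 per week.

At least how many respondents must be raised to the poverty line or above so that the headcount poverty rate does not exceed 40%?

1

Currently q = 4 of N = 8 are below the line (H = 0.500).
A headcount ratio of at most 40% allows at most ⌊0.40 × 8⌋ = 3 poor respondents.
So at least 4 − 3 = 1 must be lifted.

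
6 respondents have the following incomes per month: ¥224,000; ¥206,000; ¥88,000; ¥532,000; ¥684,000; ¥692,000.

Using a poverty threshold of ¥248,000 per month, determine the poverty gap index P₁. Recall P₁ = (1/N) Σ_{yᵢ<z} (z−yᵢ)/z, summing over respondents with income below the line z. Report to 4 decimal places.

Poor units: ¥88,000, ¥206,000, ¥224,000 (q = 3 of N = 6).
Normalized shortfalls: (248000−88000)/248000 = 0.6452; (248000−206000)/248000 = 0.1694; (248000−224000)/248000 = 0.0968.
Σ = 0.911290. Dividing by the full population N = 6 gives P₁ = 0.1519.

0.1519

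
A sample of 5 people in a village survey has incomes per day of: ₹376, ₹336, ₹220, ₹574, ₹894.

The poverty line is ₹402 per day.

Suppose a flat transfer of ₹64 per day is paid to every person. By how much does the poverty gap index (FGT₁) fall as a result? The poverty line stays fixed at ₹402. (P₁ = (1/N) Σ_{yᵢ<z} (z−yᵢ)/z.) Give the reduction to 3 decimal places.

Before: below the line — ₹220, ₹336, ₹376; poverty gap index (FGT₁) = 0.13632.
After the ₹64 transfer: below the line — ₹284, ₹400; poverty gap index (FGT₁) = 0.05970.
Reduction = 0.13632 − 0.05970 = 0.077.

0.077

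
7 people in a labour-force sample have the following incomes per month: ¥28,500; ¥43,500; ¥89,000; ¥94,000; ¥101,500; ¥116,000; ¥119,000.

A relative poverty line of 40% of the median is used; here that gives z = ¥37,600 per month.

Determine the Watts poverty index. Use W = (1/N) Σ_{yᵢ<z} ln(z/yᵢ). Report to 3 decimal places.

Below z: ¥28,500 (q = 1 of N = 7).
ln(z/y) terms: ln(37600/28500) = 0.2771.
W = 0.277100 / 7 = 0.040.

0.040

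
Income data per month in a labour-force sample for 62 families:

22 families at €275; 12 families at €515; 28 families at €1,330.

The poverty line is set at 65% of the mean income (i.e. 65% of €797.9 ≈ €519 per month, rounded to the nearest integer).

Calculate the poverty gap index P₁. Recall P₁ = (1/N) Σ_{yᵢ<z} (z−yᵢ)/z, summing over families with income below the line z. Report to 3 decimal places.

0.168

Below z: 22×€275, 12×€515 (q = 34 of N = 62).
Normalized shortfalls: (519−275)/519 = 0.4701 (×22); (519−515)/519 = 0.0077 (×12).
Σ = 10.435453. Dividing by the full population N = 62 gives P₁ = 0.168.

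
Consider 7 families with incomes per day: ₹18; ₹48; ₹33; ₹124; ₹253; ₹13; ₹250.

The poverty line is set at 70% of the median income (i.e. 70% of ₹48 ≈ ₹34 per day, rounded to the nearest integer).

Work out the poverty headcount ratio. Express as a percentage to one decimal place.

42.9%

3 of the 7 families have income below ₹34.
H = 3/7 = 42.9%.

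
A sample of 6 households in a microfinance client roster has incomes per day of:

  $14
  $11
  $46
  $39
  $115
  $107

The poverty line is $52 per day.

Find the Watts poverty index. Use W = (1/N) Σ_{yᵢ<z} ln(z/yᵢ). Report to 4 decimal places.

Below the line: $11, $14, $39, $46 (q = 4 of N = 6).
Log shortfalls: ln(52/11) = 1.5533; ln(52/14) = 1.3122; ln(52/39) = 0.2877; ln(52/46) = 0.1226.
W = 3.275819 / 6 = 0.5460.

0.5460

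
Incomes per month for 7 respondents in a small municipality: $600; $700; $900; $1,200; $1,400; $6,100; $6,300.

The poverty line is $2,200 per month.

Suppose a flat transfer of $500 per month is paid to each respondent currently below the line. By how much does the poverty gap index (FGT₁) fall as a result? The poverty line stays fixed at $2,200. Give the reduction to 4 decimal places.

Before: below the line — $600, $700, $900, $1,200, $1,400; poverty gap index (FGT₁) = 0.402597.
After the $500 transfer: below the line — $1,100, $1,200, $1,400, $1,700, $1,900; poverty gap index (FGT₁) = 0.240260.
Reduction = 0.402597 − 0.240260 = 0.1623.

0.1623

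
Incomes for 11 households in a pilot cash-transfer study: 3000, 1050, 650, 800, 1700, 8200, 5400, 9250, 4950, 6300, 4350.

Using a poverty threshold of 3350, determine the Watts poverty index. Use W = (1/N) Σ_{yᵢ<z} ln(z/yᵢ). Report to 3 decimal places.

0.456

Incomes under z: 650, 800, 1050, 1700, 3000 (q = 5 of N = 11).
Log shortfalls: ln(3350/650) = 1.6397; ln(3350/800) = 1.4321; ln(3350/1050) = 1.1602; ln(3350/1700) = 0.6783; ln(3350/3000) = 0.1103.
W = 5.020697 / 11 = 0.456.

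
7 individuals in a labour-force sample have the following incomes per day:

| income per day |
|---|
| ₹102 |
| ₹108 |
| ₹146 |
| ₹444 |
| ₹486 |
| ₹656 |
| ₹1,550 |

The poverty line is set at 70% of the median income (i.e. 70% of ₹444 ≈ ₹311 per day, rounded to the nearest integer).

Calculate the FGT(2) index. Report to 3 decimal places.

0.166

Below the line: ₹102, ₹108, ₹146 (q = 3 of N = 7).
Gap ratios (z−y)/z: (311−102)/311 = 0.6720; (311−108)/311 = 0.6527; (311−146)/311 = 0.5305.
Squared: 0.4516; 0.4261; 0.2815.
Sum = 1.159159; P₂ = 1.159159 / 7 = 0.166.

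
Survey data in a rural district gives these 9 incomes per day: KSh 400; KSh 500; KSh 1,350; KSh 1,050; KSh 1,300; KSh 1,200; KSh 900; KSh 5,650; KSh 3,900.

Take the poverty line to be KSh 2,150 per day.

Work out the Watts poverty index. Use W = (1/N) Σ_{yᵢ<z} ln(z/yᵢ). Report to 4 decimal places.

Incomes under z: KSh 400, KSh 500, KSh 900, KSh 1,050, KSh 1,200, KSh 1,300, KSh 1,350 (q = 7 of N = 9).
ln(z/y) terms: ln(2150/400) = 1.6818; ln(2150/500) = 1.4586; ln(2150/900) = 0.8708; ln(2150/1050) = 0.7167; ln(2150/1200) = 0.5831; ln(2150/1300) = 0.5031; ln(2150/1350) = 0.4654.
W = 6.279493 / 9 = 0.6977.

0.6977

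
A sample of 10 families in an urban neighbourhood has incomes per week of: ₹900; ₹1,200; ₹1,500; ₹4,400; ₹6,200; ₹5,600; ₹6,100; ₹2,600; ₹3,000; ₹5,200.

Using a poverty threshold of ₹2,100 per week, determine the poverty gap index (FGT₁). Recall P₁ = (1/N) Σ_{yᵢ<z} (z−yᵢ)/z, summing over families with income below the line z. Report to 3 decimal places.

0.129

Incomes under z: ₹900, ₹1,200, ₹1,500 (q = 3 of N = 10).
Gap ratios (z−y)/z: (2100−900)/2100 = 0.5714; (2100−1200)/2100 = 0.4286; (2100−1500)/2100 = 0.2857.
Sum of shortfalls = 1.285714; P₁ averages over all N: 1.285714 / 10 = 0.129.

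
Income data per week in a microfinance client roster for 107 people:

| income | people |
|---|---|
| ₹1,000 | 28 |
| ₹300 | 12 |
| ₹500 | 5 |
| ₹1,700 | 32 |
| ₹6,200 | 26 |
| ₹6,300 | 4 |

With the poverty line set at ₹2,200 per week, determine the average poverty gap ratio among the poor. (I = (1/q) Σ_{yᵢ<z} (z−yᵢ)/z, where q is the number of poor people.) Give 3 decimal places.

0.478

Poor units: 12×₹300, 5×₹500, 28×₹1,000, 32×₹1,700 (q = 77 of N = 107).
Shortfall ratios (z−y)/z: 0.8636 (×12), 0.7727 (×5), 0.5455 (×28), 0.2273 (×32); sum = 36.772727.
I averages over the q = 77 poor units only: 36.772727 / 77 = 0.478.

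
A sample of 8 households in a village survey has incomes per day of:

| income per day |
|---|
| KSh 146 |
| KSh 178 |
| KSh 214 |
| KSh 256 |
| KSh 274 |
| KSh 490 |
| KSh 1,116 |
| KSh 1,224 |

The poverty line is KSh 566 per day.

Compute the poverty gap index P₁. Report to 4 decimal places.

0.4059

Incomes under z: KSh 146, KSh 178, KSh 214, KSh 256, KSh 274, KSh 490 (q = 6 of N = 8).
Normalized shortfalls: (566−146)/566 = 0.7420; (566−178)/566 = 0.6855; (566−214)/566 = 0.6219; (566−256)/566 = 0.5477; (566−274)/566 = 0.5159; (566−490)/566 = 0.1343.
Sum of shortfalls = 3.247350; P₁ averages over all N: 3.247350 / 8 = 0.4059.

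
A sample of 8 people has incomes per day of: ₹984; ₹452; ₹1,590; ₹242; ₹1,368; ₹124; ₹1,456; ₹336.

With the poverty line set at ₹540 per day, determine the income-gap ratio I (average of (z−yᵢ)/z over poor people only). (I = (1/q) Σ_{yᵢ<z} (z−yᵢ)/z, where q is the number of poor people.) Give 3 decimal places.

0.466

Incomes under z: ₹124, ₹242, ₹336, ₹452 (q = 4 of N = 8).
Relative gaps: 0.7704, 0.5519, 0.3778, 0.1630; sum = 1.862963.
I averages over the q = 4 poor units only: 1.862963 / 4 = 0.466.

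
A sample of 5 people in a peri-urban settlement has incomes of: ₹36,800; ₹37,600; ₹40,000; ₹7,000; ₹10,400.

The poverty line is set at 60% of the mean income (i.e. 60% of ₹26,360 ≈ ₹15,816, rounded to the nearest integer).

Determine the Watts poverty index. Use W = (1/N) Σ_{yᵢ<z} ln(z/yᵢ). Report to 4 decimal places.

Below the line: ₹7,000, ₹10,400 (q = 2 of N = 5).
Log gaps: ln(15816/7000) = 0.8151; ln(15816/10400) = 0.4192.
W = 1.234328 / 5 = 0.2469.

0.2469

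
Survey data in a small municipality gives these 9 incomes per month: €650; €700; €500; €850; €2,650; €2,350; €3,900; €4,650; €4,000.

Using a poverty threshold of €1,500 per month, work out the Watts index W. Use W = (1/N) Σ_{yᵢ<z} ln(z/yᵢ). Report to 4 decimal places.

Below the line: €500, €650, €700, €850 (q = 4 of N = 9).
Log shortfalls: ln(1500/500) = 1.0986; ln(1500/650) = 0.8362; ln(1500/700) = 0.7621; ln(1500/850) = 0.5680.
W = 3.264984 / 9 = 0.3628.

0.3628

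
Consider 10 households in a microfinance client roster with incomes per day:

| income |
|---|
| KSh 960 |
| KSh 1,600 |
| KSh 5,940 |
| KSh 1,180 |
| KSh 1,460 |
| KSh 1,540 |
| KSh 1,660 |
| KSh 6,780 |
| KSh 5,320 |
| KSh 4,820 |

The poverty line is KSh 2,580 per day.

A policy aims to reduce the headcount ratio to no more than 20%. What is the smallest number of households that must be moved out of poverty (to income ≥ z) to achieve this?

4

6 of the 10 households are poor, so H = 6/10 = 0.600.
A headcount ratio of at most 20% allows at most ⌊0.20 × 10⌋ = 2 poor households.
So at least 6 − 2 = 4 must be lifted.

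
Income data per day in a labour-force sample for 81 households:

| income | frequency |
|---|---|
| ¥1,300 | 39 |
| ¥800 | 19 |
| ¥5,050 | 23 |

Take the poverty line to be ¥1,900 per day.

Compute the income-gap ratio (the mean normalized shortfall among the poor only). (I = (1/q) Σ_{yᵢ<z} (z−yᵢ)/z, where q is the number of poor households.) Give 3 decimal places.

0.402

Incomes under z: 19×¥800, 39×¥1,300 (q = 58 of N = 81).
Relative gaps: 0.5789 (×19), 0.3158 (×39); sum = 23.315789.
I averages over the q = 58 poor units only: 23.315789 / 58 = 0.402.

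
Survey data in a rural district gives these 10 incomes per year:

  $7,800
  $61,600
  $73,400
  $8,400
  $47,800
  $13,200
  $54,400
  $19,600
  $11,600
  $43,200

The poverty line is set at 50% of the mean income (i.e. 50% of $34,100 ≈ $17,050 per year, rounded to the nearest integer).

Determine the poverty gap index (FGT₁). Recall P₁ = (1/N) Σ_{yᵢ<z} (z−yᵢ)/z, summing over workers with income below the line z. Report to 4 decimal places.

Incomes under z: $7,800, $8,400, $11,600, $13,200 (q = 4 of N = 10).
Relative gaps: (17050−7800)/17050 = 0.5425; (17050−8400)/17050 = 0.5073; (17050−11600)/17050 = 0.3196; (17050−13200)/17050 = 0.2258.
Σ = 1.595308. Dividing by the full population N = 10 gives P₁ = 0.1595.

0.1595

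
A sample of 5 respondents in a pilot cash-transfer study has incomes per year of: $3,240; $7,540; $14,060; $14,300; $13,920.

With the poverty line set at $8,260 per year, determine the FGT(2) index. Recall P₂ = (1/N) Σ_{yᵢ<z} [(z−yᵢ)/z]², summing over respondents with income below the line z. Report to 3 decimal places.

Poor units: $3,240, $7,540 (q = 2 of N = 5).
Gap ratios (z−y)/z: (8260−3240)/8260 = 0.6077; (8260−7540)/8260 = 0.0872.
Squared: 0.3694; 0.0076.
Sum = 0.376956; P₂ = 0.376956 / 5 = 0.075.

0.075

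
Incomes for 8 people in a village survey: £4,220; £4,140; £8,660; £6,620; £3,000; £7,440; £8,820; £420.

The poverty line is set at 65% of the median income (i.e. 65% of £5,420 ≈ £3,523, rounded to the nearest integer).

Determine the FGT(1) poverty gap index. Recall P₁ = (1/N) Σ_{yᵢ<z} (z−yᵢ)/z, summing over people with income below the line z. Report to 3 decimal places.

0.129

Below z: £420, £3,000 (q = 2 of N = 8).
Shortfall ratios: (3523−420)/3523 = 0.8808; (3523−3000)/3523 = 0.1485.
Sum of shortfalls = 1.029236; P₁ averages over all N: 1.029236 / 8 = 0.129.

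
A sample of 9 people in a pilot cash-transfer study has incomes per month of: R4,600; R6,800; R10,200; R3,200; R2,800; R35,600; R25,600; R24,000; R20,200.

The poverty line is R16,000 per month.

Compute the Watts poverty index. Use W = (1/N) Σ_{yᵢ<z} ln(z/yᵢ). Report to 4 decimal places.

0.6561

Below z: R2,800, R3,200, R4,600, R6,800, R10,200 (q = 5 of N = 9).
Log gaps: ln(16000/2800) = 1.7430; ln(16000/3200) = 1.6094; ln(16000/4600) = 1.2465; ln(16000/6800) = 0.8557; ln(16000/10200) = 0.4502.
W = 5.904807 / 9 = 0.6561.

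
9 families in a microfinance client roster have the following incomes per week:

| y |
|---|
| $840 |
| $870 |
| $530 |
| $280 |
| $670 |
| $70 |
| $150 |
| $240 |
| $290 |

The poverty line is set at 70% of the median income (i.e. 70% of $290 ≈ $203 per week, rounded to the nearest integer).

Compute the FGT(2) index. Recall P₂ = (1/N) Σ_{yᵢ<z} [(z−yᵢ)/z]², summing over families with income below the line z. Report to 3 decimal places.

Below the line: $70, $150 (q = 2 of N = 9).
Relative gaps: (203−70)/203 = 0.6552; (203−150)/203 = 0.2611.
Squared: 0.4293; 0.0682.
Sum = 0.497416; P₂ = 0.497416 / 9 = 0.055.

0.055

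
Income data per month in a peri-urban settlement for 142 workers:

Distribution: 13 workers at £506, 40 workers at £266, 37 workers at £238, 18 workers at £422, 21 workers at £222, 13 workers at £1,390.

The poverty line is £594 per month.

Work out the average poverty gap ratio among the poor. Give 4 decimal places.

0.5004

Below the line: 21×£222, 37×£238, 40×£266, 18×£422, 13×£506 (q = 129 of N = 142).
Shortfall ratios (z−y)/z: 0.6263 (×21), 0.5993 (×37), 0.5522 (×40), 0.2896 (×18), 0.1481 (×13); sum = 64.552189.
I averages over the q = 129 poor units only: 64.552189 / 129 = 0.5004.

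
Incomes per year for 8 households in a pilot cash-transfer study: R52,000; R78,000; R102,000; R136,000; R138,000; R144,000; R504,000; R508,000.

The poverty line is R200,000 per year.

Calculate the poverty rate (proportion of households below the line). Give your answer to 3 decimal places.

0.750

6 of the 8 households have income below R200,000.
H = 6/8 = 0.750.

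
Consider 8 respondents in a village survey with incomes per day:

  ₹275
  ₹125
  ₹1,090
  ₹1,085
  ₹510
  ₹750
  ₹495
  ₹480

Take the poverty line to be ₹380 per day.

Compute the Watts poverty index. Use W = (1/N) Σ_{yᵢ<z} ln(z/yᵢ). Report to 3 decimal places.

Poor units: ₹125, ₹275 (q = 2 of N = 8).
Log shortfalls: ln(380/125) = 1.1119; ln(380/275) = 0.3234.
W = 1.435258 / 8 = 0.179.

0.179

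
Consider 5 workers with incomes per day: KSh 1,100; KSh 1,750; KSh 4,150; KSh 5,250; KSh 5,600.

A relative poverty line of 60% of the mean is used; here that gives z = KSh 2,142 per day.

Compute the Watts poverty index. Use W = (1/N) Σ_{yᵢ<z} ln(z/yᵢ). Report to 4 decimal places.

0.1737

Poor units: KSh 1,100, KSh 1,750 (q = 2 of N = 5).
Log gaps: ln(2142/1100) = 0.6664; ln(2142/1750) = 0.2021.
W = 0.868554 / 5 = 0.1737.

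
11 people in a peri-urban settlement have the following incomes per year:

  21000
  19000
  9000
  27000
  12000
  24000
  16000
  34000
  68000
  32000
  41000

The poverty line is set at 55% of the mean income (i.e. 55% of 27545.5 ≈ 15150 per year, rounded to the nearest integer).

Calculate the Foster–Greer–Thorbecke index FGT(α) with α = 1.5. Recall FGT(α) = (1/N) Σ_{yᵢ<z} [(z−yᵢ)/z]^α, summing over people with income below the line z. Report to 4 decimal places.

Below z: 9000, 12000 (q = 2 of N = 11).
Gap ratios (z−y)/z: (15150−9000)/15150 = 0.4059; (15150−12000)/15150 = 0.2079.
Raised to α = 1.5: 0.25864; 0.09481.
Sum = 0.353447; FGT(1.5) = 0.353447 / 11 = 0.0321.

0.0321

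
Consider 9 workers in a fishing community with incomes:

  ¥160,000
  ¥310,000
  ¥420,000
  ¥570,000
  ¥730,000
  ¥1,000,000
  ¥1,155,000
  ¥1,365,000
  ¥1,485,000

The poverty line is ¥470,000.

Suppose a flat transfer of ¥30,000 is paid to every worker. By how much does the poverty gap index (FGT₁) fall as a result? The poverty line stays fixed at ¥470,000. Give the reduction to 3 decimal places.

Before: below the line — ¥160,000, ¥310,000, ¥420,000; poverty gap index (FGT₁) = 0.12293.
After the ¥30,000 transfer: below the line — ¥190,000, ¥340,000, ¥450,000; poverty gap index (FGT₁) = 0.10165.
Reduction = 0.12293 − 0.10165 = 0.021.

0.021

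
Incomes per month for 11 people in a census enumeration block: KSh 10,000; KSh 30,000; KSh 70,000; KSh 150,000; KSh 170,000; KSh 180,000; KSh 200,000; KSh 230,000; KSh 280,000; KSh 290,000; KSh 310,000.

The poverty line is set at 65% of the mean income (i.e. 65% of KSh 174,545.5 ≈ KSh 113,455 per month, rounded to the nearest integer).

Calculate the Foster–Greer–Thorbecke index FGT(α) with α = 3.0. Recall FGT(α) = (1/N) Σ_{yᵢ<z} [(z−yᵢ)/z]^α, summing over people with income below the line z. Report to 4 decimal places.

0.1102

Below the line: KSh 10,000, KSh 30,000, KSh 70,000 (q = 3 of N = 11).
Shortfall ratios: (113455−10000)/113455 = 0.9119; (113455−30000)/113455 = 0.7356; (113455−70000)/113455 = 0.3830.
Raised to α = 3.0: 0.75820; 0.39800; 0.05619.
Sum = 1.212391; FGT(3.0) = 1.212391 / 11 = 0.1102.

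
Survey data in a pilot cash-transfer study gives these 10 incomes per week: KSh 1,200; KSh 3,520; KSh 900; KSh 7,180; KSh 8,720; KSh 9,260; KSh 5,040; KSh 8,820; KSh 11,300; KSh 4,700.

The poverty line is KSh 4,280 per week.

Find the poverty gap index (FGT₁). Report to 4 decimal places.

0.1687

Below z: KSh 900, KSh 1,200, KSh 3,520 (q = 3 of N = 10).
Gap ratios (z−y)/z: (4280−900)/4280 = 0.7897; (4280−1200)/4280 = 0.7196; (4280−3520)/4280 = 0.1776.
Σ = 1.686916. Dividing by the full population N = 10 gives P₁ = 0.1687.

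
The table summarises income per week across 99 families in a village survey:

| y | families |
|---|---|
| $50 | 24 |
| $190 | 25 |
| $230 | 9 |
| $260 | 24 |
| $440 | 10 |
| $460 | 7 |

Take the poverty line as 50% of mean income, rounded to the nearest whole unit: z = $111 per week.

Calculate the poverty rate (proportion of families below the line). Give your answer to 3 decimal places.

24 of the 99 families have income below $111.
H = 24/99 = 0.242.

0.242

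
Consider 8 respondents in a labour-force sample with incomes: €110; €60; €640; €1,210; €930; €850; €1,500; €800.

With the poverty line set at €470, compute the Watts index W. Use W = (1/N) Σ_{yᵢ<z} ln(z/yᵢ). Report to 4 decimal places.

Poor units: €60, €110 (q = 2 of N = 8).
Log gaps: ln(470/60) = 2.0584; ln(470/110) = 1.4523.
W = 3.510640 / 8 = 0.4388.

0.4388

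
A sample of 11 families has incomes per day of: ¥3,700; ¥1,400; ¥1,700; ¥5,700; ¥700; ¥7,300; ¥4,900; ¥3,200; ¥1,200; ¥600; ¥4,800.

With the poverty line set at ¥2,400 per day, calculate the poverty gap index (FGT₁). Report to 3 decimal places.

0.242

Incomes under z: ¥600, ¥700, ¥1,200, ¥1,400, ¥1,700 (q = 5 of N = 11).
Gap ratios (z−y)/z: (2400−600)/2400 = 0.7500; (2400−700)/2400 = 0.7083; (2400−1200)/2400 = 0.5000; (2400−1400)/2400 = 0.4167; (2400−1700)/2400 = 0.2917.
Σ = 2.666667. Dividing by the full population N = 11 gives P₁ = 0.242.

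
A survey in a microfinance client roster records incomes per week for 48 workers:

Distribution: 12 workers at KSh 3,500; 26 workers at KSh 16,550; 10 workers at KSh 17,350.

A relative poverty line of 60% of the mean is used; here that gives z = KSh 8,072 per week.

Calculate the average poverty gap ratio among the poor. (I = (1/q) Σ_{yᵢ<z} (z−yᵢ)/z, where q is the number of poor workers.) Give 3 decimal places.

Incomes under z: 12×KSh 3,500 (q = 12 of N = 48).
Shortfall ratios (z−y)/z: 0.5664 (×12); sum = 6.796829.
I averages over the q = 12 poor units only: 6.796829 / 12 = 0.566.

0.566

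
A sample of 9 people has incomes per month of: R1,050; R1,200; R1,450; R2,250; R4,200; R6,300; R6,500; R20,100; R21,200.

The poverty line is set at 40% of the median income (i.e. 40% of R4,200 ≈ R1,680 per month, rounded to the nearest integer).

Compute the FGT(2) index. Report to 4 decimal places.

0.0268

Below z: R1,050, R1,200, R1,450 (q = 3 of N = 9).
Gap ratios (z−y)/z: (1680−1050)/1680 = 0.3750; (1680−1200)/1680 = 0.2857; (1680−1450)/1680 = 0.1369.
Squared: 0.1406; 0.0816; 0.0187.
Sum = 0.241001; P₂ = 0.241001 / 9 = 0.0268.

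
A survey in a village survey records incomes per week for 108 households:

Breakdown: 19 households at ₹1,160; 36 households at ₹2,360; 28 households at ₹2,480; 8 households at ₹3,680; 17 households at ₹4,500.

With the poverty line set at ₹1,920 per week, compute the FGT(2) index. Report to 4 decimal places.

Poor units: 19×₹1,160 (q = 19 of N = 108).
Shortfall ratios: (1920−1160)/1920 = 0.3958 (×19).
Squared: 0.1567 (×19).
Sum = 2.976997; P₂ = 2.976997 / 108 = 0.0276.

0.0276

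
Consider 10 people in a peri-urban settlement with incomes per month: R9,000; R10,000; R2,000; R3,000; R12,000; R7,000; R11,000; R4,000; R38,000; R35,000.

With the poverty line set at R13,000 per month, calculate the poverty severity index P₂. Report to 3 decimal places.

0.218

Below the line: R2,000, R3,000, R4,000, R7,000, R9,000, R10,000, R11,000, R12,000 (q = 8 of N = 10).
Shortfall ratios: (13000−2000)/13000 = 0.8462; (13000−3000)/13000 = 0.7692; (13000−4000)/13000 = 0.6923; (13000−7000)/13000 = 0.4615; (13000−9000)/13000 = 0.3077; (13000−10000)/13000 = 0.2308; (13000−11000)/13000 = 0.1538; (13000−12000)/13000 = 0.0769.
Squared: 0.7160; 0.5917; 0.4793; 0.2130; 0.0947; 0.0533; 0.0237; 0.0059.
Sum = 2.177515; P₂ = 2.177515 / 10 = 0.218.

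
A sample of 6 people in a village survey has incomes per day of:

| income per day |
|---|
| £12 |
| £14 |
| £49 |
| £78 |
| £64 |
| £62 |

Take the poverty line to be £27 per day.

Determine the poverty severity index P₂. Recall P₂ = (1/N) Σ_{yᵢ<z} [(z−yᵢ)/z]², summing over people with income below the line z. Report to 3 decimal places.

Below the line: £12, £14 (q = 2 of N = 6).
Gap ratios (z−y)/z: (27−12)/27 = 0.5556; (27−14)/27 = 0.4815.
Squared: 0.3086; 0.2318.
Sum = 0.540466; P₂ = 0.540466 / 6 = 0.090.

0.090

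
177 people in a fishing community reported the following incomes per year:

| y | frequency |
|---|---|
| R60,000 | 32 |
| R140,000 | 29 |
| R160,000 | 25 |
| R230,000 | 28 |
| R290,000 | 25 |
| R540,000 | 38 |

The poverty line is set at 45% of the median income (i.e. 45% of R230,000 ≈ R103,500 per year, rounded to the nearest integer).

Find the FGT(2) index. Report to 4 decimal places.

Below z: 32×R60,000 (q = 32 of N = 177).
Normalized shortfalls: (103500−60000)/103500 = 0.4203 (×32).
Squared: 0.1766 (×32).
Sum = 5.652594; P₂ = 5.652594 / 177 = 0.0319.

0.0319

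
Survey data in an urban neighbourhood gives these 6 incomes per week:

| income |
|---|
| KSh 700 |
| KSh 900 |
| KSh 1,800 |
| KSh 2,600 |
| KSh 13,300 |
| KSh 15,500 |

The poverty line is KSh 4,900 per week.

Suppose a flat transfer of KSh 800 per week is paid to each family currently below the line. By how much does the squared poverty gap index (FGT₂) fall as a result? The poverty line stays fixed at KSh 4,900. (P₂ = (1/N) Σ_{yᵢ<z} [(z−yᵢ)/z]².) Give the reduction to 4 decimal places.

Before: below the line — KSh 700, KSh 900, KSh 1,800, KSh 2,600; squared poverty gap index (FGT₂) = 0.336943.
After the KSh 800 transfer: below the line — KSh 1,500, KSh 1,700, KSh 2,600, KSh 3,400; squared poverty gap index (FGT₂) = 0.203665.
Reduction = 0.336943 − 0.203665 = 0.1333.

0.1333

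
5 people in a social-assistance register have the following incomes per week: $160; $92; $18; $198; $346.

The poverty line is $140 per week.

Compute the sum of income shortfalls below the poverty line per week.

Below the line: $18, $92 (q = 2 of N = 5).
Individual gaps: 140−18 = 122; 140−92 = 48.
Aggregate gap = $170.

$170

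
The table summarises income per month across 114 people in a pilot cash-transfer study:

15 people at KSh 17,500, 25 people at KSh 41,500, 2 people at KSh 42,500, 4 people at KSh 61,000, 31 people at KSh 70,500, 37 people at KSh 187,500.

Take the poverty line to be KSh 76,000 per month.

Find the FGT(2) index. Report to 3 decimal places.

Below the line: 15×KSh 17,500, 25×KSh 41,500, 2×KSh 42,500, 4×KSh 61,000, 31×KSh 70,500 (q = 77 of N = 114).
Relative gaps: (76000−17500)/76000 = 0.7697 (×15); (76000−41500)/76000 = 0.4539 (×25); (76000−42500)/76000 = 0.4408 (×2); (76000−61000)/76000 = 0.1974 (×4); (76000−70500)/76000 = 0.0724 (×31).
Squared: 0.5925 (×15); 0.2061 (×25); 0.1943 (×2); 0.0390 (×4); 0.0052 (×31).
Sum = 14.745888; P₂ = 14.745888 / 114 = 0.129.

0.129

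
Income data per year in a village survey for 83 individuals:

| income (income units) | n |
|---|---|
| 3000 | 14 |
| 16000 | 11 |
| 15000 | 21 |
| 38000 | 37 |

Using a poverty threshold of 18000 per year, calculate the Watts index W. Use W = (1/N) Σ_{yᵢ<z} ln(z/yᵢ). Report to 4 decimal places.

0.3640

Below the line: 14×3000, 21×15000, 11×16000 (q = 46 of N = 83).
ln(z/y) terms: ln(18000/3000) = 1.7918 (×14); ln(18000/15000) = 0.1823 (×21); ln(18000/16000) = 0.1178 (×11).
W = 30.208999 / 83 = 0.3640.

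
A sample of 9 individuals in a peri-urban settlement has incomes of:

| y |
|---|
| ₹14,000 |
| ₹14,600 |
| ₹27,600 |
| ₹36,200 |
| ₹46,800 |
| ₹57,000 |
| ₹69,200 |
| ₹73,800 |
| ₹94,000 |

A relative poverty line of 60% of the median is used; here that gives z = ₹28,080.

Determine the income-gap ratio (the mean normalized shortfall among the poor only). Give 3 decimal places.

0.333

Below z: ₹14,000, ₹14,600, ₹27,600 (q = 3 of N = 9).
Relative gaps: 0.5014, 0.4801, 0.0171; sum = 0.998575.
I averages over the q = 3 poor units only: 0.998575 / 3 = 0.333.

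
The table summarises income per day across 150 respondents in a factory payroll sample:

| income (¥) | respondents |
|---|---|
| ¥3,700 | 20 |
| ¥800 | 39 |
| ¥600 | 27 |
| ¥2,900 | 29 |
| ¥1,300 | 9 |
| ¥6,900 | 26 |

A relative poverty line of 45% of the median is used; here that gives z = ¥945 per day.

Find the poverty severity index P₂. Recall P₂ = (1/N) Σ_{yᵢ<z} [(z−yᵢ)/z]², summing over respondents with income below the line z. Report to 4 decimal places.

Poor units: 27×¥600, 39×¥800 (q = 66 of N = 150).
Shortfall ratios: (945−600)/945 = 0.3651 (×27); (945−800)/945 = 0.1534 (×39).
Squared: 0.1333 (×27); 0.0235 (×39).
Sum = 4.516839; P₂ = 4.516839 / 150 = 0.0301.

0.0301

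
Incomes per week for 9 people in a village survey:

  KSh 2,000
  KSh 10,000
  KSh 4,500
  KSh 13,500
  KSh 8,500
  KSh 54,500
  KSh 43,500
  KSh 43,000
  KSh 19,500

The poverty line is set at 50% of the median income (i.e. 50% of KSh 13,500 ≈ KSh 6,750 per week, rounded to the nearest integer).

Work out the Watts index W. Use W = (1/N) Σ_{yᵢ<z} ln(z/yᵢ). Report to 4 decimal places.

Below the line: KSh 2,000, KSh 4,500 (q = 2 of N = 9).
Log shortfalls: ln(6750/2000) = 1.2164; ln(6750/4500) = 0.4055.
W = 1.621860 / 9 = 0.1802.

0.1802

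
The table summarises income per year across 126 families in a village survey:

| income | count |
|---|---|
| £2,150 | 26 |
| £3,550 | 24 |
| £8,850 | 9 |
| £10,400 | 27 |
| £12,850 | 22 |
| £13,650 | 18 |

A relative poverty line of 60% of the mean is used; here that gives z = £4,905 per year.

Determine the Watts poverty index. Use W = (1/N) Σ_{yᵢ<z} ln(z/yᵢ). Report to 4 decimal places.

0.2318

Poor units: 26×£2,150, 24×£3,550 (q = 50 of N = 126).
Log gaps: ln(4905/2150) = 0.8248 (×26); ln(4905/3550) = 0.3233 (×24).
W = 29.203848 / 126 = 0.2318.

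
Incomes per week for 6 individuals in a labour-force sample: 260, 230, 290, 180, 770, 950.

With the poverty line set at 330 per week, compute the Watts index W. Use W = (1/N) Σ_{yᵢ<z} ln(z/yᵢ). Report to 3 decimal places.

Below z: 180, 230, 260, 290 (q = 4 of N = 6).
ln(z/y) terms: ln(330/180) = 0.6061; ln(330/230) = 0.3610; ln(330/260) = 0.2384; ln(330/290) = 0.1292.
W = 1.334772 / 6 = 0.222.

0.222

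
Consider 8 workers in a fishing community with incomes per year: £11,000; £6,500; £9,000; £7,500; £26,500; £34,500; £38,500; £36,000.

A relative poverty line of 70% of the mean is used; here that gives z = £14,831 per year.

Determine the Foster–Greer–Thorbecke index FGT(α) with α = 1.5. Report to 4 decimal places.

Below the line: £6,500, £7,500, £9,000, £11,000 (q = 4 of N = 8).
Gap ratios (z−y)/z: (14831−6500)/14831 = 0.5617; (14831−7500)/14831 = 0.4943; (14831−9000)/14831 = 0.3932; (14831−11000)/14831 = 0.2583.
Raised to α = 1.5: 0.42101; 0.34753; 0.24652; 0.13128.
Sum = 1.146343; FGT(1.5) = 1.146343 / 8 = 0.1433.

0.1433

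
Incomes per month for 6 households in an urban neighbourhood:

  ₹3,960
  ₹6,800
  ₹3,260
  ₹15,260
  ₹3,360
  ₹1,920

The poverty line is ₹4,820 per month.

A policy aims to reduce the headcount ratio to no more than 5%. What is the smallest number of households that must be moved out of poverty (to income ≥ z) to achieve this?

Currently q = 4 of N = 6 are below the line (H = 0.667).
A headcount ratio of at most 5% allows at most ⌊0.05 × 6⌋ = 0 poor households.
So at least 4 − 0 = 4 must be lifted.

4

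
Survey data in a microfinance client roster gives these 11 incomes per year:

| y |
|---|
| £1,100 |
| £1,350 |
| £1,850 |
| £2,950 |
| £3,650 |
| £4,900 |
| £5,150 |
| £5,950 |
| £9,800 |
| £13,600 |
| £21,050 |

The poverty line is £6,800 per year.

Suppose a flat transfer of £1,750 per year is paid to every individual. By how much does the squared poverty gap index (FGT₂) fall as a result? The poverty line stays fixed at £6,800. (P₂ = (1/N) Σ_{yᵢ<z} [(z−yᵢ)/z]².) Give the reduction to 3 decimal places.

0.143

Before: below the line — £1,100, £1,350, £1,850, £2,950, £3,650, £4,900, £5,150, £5,950; squared poverty gap index (FGT₂) = 0.23296.
After the £1,750 transfer: below the line — £2,850, £3,100, £3,600, £4,700, £5,400, £6,650; squared poverty gap index (FGT₂) = 0.09029.
Reduction = 0.23296 − 0.09029 = 0.143.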